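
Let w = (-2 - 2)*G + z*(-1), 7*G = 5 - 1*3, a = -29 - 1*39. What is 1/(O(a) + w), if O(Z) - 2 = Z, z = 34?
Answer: -7/708 ≈ -0.0098870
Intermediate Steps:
a = -68 (a = -29 - 39 = -68)
G = 2/7 (G = (5 - 1*3)/7 = (5 - 3)/7 = (⅐)*2 = 2/7 ≈ 0.28571)
O(Z) = 2 + Z
w = -246/7 (w = (-2 - 2)*(2/7) + 34*(-1) = -4*2/7 - 34 = -8/7 - 34 = -246/7 ≈ -35.143)
1/(O(a) + w) = 1/((2 - 68) - 246/7) = 1/(-66 - 246/7) = 1/(-708/7) = -7/708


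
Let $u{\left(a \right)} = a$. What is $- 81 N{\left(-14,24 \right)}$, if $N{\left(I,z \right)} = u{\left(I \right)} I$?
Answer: $-15876$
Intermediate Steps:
$N{\left(I,z \right)} = I^{2}$ ($N{\left(I,z \right)} = I I = I^{2}$)
$- 81 N{\left(-14,24 \right)} = - 81 \left(-14\right)^{2} = \left(-81\right) 196 = -15876$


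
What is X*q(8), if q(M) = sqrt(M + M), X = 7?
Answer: 28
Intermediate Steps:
q(M) = sqrt(2)*sqrt(M) (q(M) = sqrt(2*M) = sqrt(2)*sqrt(M))
X*q(8) = 7*(sqrt(2)*sqrt(8)) = 7*(sqrt(2)*(2*sqrt(2))) = 7*4 = 28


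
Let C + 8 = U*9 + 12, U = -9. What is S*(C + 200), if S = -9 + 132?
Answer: 15129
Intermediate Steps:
S = 123
C = -77 (C = -8 + (-9*9 + 12) = -8 + (-81 + 12) = -8 - 69 = -77)
S*(C + 200) = 123*(-77 + 200) = 123*123 = 15129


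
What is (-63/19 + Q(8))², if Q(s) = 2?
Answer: 625/361 ≈ 1.7313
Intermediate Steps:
(-63/19 + Q(8))² = (-63/19 + 2)² = (-25/19)² = 625/361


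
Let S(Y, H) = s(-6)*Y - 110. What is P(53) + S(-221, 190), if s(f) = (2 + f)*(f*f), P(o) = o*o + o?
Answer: 34576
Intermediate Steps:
P(o) = o + o**2 (P(o) = o**2 + o = o + o**2)
s(f) = f**2*(2 + f) (s(f) = (2 + f)*f**2 = f**2*(2 + f))
S(Y, H) = -110 - 144*Y (S(Y, H) = ((-6)**2*(2 - 6))*Y - 110 = (36*(-4))*Y - 110 = -144*Y - 110 = -110 - 144*Y)
P(53) + S(-221, 190) = 53*(1 + 53) + (-110 - 144*(-221)) = 53*54 + (-110 + 31824) = 2862 + 31714 = 34576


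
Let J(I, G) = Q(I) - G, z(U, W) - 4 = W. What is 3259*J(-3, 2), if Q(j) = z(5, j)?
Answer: -3259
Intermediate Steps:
z(U, W) = 4 + W
Q(j) = 4 + j
J(I, G) = 4 + I - G (J(I, G) = (4 + I) - G = 4 + I - G)
3259*J(-3, 2) = 3259*(4 - 3 - 1*2) = 3259*(4 - 3 - 2) = 3259*(-1) = -3259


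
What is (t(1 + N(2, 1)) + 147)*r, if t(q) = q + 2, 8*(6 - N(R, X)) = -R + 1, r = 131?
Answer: 163619/8 ≈ 20452.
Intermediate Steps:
N(R, X) = 47/8 + R/8 (N(R, X) = 6 - (-R + 1)/8 = 6 - (1 - R)/8 = 6 + (-⅛ + R/8) = 47/8 + R/8)
t(q) = 2 + q
(t(1 + N(2, 1)) + 147)*r = ((2 + (1 + (47/8 + (⅛)*2))) + 147)*131 = ((2 + (1 + (47/8 + ¼))) + 147)*131 = ((2 + (1 + 49/8)) + 147)*131 = ((2 + 57/8) + 147)*131 = (73/8 + 147)*131 = (1249/8)*131 = 163619/8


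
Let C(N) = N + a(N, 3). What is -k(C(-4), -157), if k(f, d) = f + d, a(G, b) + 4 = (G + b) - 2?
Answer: 168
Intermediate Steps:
a(G, b) = -6 + G + b (a(G, b) = -4 + ((G + b) - 2) = -4 + (-2 + G + b) = -6 + G + b)
C(N) = -3 + 2*N (C(N) = N + (-6 + N + 3) = N + (-3 + N) = -3 + 2*N)
k(f, d) = d + f
-k(C(-4), -157) = -(-157 + (-3 + 2*(-4))) = -(-157 + (-3 - 8)) = -(-157 - 11) = -1*(-168) = 168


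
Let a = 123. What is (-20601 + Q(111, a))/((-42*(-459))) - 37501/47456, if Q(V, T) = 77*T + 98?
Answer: -89034205/65346912 ≈ -1.3625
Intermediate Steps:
Q(V, T) = 98 + 77*T
(-20601 + Q(111, a))/((-42*(-459))) - 37501/47456 = (-20601 + (98 + 77*123))/((-42*(-459))) - 37501/47456 = (-20601 + (98 + 9471))/19278 - 37501*1/47456 = (-20601 + 9569)*(1/19278) - 37501/47456 = -11032*1/19278 - 37501/47456 = -788/1377 - 37501/47456 = -89034205/65346912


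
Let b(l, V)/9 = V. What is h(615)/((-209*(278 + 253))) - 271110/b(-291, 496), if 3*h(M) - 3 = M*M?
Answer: -1702795553/27522792 ≈ -61.869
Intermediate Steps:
b(l, V) = 9*V
h(M) = 1 + M**2/3 (h(M) = 1 + (M*M)/3 = 1 + M**2/3)
h(615)/((-209*(278 + 253))) - 271110/b(-291, 496) = (1 + (1/3)*615**2)/((-209*(278 + 253))) - 271110/(9*496) = (1 + (1/3)*378225)/((-209*531)) - 271110/4464 = (1 + 126075)/(-110979) - 271110*1/4464 = 126076*(-1/110979) - 45185/744 = -126076/110979 - 45185/744 = -1702795553/27522792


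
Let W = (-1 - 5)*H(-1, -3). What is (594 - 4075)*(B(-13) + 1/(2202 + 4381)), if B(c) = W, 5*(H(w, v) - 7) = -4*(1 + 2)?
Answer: 3162310969/32915 ≈ 96075.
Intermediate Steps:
H(w, v) = 23/5 (H(w, v) = 7 + (-4*(1 + 2))/5 = 7 + (-4*3)/5 = 7 + (⅕)*(-12) = 7 - 12/5 = 23/5)
W = -138/5 (W = (-1 - 5)*(23/5) = -6*23/5 = -138/5 ≈ -27.600)
B(c) = -138/5
(594 - 4075)*(B(-13) + 1/(2202 + 4381)) = (594 - 4075)*(-138/5 + 1/(2202 + 4381)) = -3481*(-138/5 + 1/6583) = -3481*(-908449/32915) = 3162310969/32915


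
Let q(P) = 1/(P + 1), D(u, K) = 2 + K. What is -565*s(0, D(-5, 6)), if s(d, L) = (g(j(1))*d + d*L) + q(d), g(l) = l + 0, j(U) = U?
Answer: -565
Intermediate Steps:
q(P) = 1/(1 + P)
g(l) = l
s(d, L) = d + 1/(1 + d) + L*d (s(d, L) = (1*d + d*L) + 1/(1 + d) = (d + L*d) + 1/(1 + d) = d + 1/(1 + d) + L*d)
-565*s(0, D(-5, 6)) = -565*(1 + 0*(1 + (2 + 6))*(1 + 0))/(1 + 0) = -565*(1 + 0*(1 + 8)*1)/1 = -565*(1 + 0*9*1) = -565*(1 + 0) = -565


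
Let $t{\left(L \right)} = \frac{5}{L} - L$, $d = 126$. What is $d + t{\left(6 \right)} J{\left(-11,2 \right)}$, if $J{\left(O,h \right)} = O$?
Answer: $\frac{1097}{6} \approx 182.83$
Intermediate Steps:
$t{\left(L \right)} = - L + \frac{5}{L}$
$d + t{\left(6 \right)} J{\left(-11,2 \right)} = 126 + \left(\left(-1\right) 6 + \frac{5}{6}\right) \left(-11\right) = 126 + \left(-6 + 5 \cdot \frac{1}{6}\right) \left(-11\right) = 126 + \left(-6 + \frac{5}{6}\right) \left(-11\right) = 126 - - \frac{341}{6} = 126 + \frac{341}{6} = \frac{1097}{6}$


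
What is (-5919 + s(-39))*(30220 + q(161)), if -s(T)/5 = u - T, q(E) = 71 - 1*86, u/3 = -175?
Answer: -105385245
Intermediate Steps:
u = -525 (u = 3*(-175) = -525)
q(E) = -15 (q(E) = 71 - 86 = -15)
s(T) = 2625 + 5*T (s(T) = -5*(-525 - T) = 2625 + 5*T)
(-5919 + s(-39))*(30220 + q(161)) = (-5919 + (2625 + 5*(-39)))*(30220 - 15) = (-5919 + (2625 - 195))*30205 = (-5919 + 2430)*30205 = -3489*30205 = -105385245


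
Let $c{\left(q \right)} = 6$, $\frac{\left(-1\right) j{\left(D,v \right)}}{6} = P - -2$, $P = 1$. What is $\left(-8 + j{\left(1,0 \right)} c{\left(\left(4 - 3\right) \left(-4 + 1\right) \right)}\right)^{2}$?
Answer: $13456$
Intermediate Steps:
$j{\left(D,v \right)} = -18$ ($j{\left(D,v \right)} = - 6 \left(1 - -2\right) = - 6 \left(1 + 2\right) = \left(-6\right) 3 = -18$)
$\left(-8 + j{\left(1,0 \right)} c{\left(\left(4 - 3\right) \left(-4 + 1\right) \right)}\right)^{2} = \left(-8 - 108\right)^{2} = \left(-116\right)^{2} = 13456$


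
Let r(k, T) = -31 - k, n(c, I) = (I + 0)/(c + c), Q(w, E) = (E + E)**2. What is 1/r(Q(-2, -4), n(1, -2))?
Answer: -1/95 ≈ -0.010526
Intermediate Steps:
Q(w, E) = 4*E**2 (Q(w, E) = (2*E)**2 = 4*E**2)
n(c, I) = I/(2*c) (n(c, I) = I/((2*c)) = I*(1/(2*c)) = I/(2*c))
1/r(Q(-2, -4), n(1, -2)) = 1/(-31 - 4*(-4)**2) = 1/(-31 - 4*16) = 1/(-31 - 1*64) = 1/(-31 - 64) = 1/(-95) = -1/95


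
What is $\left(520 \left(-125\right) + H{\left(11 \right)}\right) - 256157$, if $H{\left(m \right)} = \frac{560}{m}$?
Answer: $- \frac{3532167}{11} \approx -3.2111 \cdot 10^{5}$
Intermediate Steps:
$\left(520 \left(-125\right) + H{\left(11 \right)}\right) - 256157 = \left(520 \left(-125\right) + \frac{560}{11}\right) - 256157 = \left(-65000 + 560 \cdot \frac{1}{11}\right) - 256157 = \left(-65000 + \frac{560}{11}\right) - 256157 = - \frac{714440}{11} - 256157 = - \frac{3532167}{11}$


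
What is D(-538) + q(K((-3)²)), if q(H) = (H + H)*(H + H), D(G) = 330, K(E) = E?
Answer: 654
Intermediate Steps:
q(H) = 4*H² (q(H) = (2*H)*(2*H) = 4*H²)
D(-538) + q(K((-3)²)) = 330 + 4*((-3)²)² = 330 + 4*9² = 330 + 4*81 = 330 + 324 = 654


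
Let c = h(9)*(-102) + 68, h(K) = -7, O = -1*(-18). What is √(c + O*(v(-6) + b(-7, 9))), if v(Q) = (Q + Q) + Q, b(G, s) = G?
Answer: 2*√83 ≈ 18.221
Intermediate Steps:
O = 18
v(Q) = 3*Q (v(Q) = 2*Q + Q = 3*Q)
c = 782 (c = -7*(-102) + 68 = 714 + 68 = 782)
√(c + O*(v(-6) + b(-7, 9))) = √(782 + 18*(3*(-6) - 7)) = √(782 + 18*(-18 - 7)) = √(782 + 18*(-25)) = √(782 - 450) = √332 = 2*√83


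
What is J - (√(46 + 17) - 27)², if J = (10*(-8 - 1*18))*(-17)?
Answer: 3628 + 162*√7 ≈ 4056.6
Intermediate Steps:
J = 4420 (J = (10*(-8 - 18))*(-17) = (10*(-26))*(-17) = -260*(-17) = 4420)
J - (√(46 + 17) - 27)² = 4420 - (√(46 + 17) - 27)² = 4420 - (√63 - 27)² = 4420 - (3*√7 - 27)² = 4420 - (-27 + 3*√7)²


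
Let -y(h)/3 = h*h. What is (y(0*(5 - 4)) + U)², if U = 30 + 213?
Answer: 59049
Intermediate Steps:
U = 243
y(h) = -3*h² (y(h) = -3*h*h = -3*h²)
(y(0*(5 - 4)) + U)² = (-3*(0*(5 - 4))² + 243)² = (-3*(0*1)² + 243)² = (-3*0² + 243)² = (-3*0 + 243)² = (0 + 243)² = 243² = 59049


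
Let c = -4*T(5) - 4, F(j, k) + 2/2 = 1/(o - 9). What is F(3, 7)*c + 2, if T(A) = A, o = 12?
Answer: 18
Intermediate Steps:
F(j, k) = -2/3 (F(j, k) = -1 + 1/(12 - 9) = -1 + 1/3 = -2/3)
c = -24 (c = -4*5 - 4 = -20 - 4 = -24)
F(3, 7)*c + 2 = -2/3*(-24) + 2 = 16 + 2 = 18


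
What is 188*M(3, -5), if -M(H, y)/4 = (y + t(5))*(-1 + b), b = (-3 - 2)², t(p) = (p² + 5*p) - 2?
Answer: -776064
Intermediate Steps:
t(p) = -2 + p² + 5*p
b = 25 (b = (-5)² = 25)
M(H, y) = -4608 - 96*y (M(H, y) = -4*(y + (-2 + 5² + 5*5))*(-1 + 25) = -4*(y + (-2 + 25 + 25))*24 = -4*(y + 48)*24 = -4*(48 + y)*24 = -4*(1152 + 24*y) = -4608 - 96*y)
188*M(3, -5) = 188*(-4608 - 96*(-5)) = 188*(-4608 + 480) = 188*(-4128) = -776064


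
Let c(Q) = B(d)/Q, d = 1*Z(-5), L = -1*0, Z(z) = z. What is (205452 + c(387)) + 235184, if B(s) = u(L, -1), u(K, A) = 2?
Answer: 170526134/387 ≈ 4.4064e+5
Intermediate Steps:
L = 0
d = -5 (d = 1*(-5) = -5)
B(s) = 2
c(Q) = 2/Q
(205452 + c(387)) + 235184 = (205452 + 2/387) + 235184 = 79509926/387 + 235184 = 170526134/387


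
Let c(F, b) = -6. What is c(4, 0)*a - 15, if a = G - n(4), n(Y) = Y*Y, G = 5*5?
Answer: -69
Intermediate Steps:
G = 25
n(Y) = Y²
a = 9 (a = 25 - 1*4² = 25 - 1*16 = 25 - 16 = 9)
c(4, 0)*a - 15 = -6*9 - 15 = -54 - 15 = -69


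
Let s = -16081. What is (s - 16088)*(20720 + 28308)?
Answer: -1577181732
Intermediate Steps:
(s - 16088)*(20720 + 28308) = (-16081 - 16088)*(20720 + 28308) = -32169*49028 = -1577181732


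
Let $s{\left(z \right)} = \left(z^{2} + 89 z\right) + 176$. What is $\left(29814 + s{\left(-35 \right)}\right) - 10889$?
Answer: $17211$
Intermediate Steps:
$s{\left(z \right)} = 176 + z^{2} + 89 z$
$\left(29814 + s{\left(-35 \right)}\right) - 10889 = \left(29814 + \left(176 + \left(-35\right)^{2} + 89 \left(-35\right)\right)\right) - 10889 = \left(29814 + \left(176 + 1225 - 3115\right)\right) - 10889 = \left(29814 - 1714\right) - 10889 = 28100 - 10889 = 17211$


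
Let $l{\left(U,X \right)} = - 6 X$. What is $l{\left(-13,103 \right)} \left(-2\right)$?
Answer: $1236$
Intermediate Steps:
$l{\left(-13,103 \right)} \left(-2\right) = \left(-6\right) 103 \left(-2\right) = \left(-618\right) \left(-2\right) = 1236$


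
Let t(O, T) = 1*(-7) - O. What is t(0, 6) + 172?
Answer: 165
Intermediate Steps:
t(O, T) = -7 - O
t(0, 6) + 172 = (-7 - 1*0) + 172 = (-7 + 0) + 172 = -7 + 172 = 165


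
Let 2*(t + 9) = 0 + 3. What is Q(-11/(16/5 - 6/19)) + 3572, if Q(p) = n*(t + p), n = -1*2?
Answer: 492464/137 ≈ 3594.6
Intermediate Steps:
n = -2
t = -15/2 (t = -9 + (0 + 3)/2 = -9 + (1/2)*3 = -9 + 3/2 = -15/2 ≈ -7.5000)
Q(p) = 15 - 2*p (Q(p) = -2*(-15/2 + p) = 15 - 2*p)
Q(-11/(16/5 - 6/19)) + 3572 = (15 - (-22)/(16/5 - 6/19)) + 3572 = (15 - (-22)/274/95) + 3572 = (15 - (-22)*95/274) + 3572 = (15 - 2*(-1045/274)) + 3572 = (15 + 1045/137) + 3572 = 3100/137 + 3572 = 492464/137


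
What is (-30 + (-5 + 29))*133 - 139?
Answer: -937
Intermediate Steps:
(-30 + (-5 + 29))*133 - 139 = (-30 + 24)*133 - 139 = -6*133 - 139 = -798 - 139 = -937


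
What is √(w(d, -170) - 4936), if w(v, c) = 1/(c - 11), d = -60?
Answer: 7*I*√3300173/181 ≈ 70.257*I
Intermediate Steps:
w(v, c) = 1/(-11 + c)
√(w(d, -170) - 4936) = √(1/(-11 - 170) - 4936) = √(1/(-181) - 4936) = √(-1/181 - 4936) = √(-893417/181) = 7*I*√3300173/181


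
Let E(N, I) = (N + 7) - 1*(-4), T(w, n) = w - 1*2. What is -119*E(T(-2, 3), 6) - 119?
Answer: -952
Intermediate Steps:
T(w, n) = -2 + w (T(w, n) = w - 2 = -2 + w)
E(N, I) = 11 + N (E(N, I) = (7 + N) + 4 = 11 + N)
-119*E(T(-2, 3), 6) - 119 = -119*(11 + (-2 - 2)) - 119 = -119*(11 - 4) - 119 = -119*7 - 119 = -833 - 119 = -952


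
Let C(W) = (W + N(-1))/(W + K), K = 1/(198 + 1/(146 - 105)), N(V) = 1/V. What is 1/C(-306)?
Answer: 2484373/2492533 ≈ 0.99673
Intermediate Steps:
K = 41/8119 (K = 1/(198 + 1/41) = 1/(8119/41) = 41/8119 ≈ 0.0050499)
C(W) = (-1 + W)/(41/8119 + W) (C(W) = (W + 1/(-1))/(W + 41/8119) = (W - 1)/(41/8119 + W) = (-1 + W)/(41/8119 + W))
1/C(-306) = 1/(8119*(-1 - 306)/(41 + 8119*(-306))) = 1/(8119*(-307)/(41 - 2484414)) = 1/(8119*(-307)/(-2484373)) = 1/(8119*(-1/2484373)*(-307)) = 1/(2492533/2484373) = 2484373/2492533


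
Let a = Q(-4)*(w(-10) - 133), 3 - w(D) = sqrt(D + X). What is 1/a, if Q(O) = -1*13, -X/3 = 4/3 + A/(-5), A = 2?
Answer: 25/42282 - 2*I*sqrt(5)/274833 ≈ 0.00059127 - 1.6272e-5*I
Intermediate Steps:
X = -14/5 (X = -3*(4/3 + 2/(-5)) = -3*(4*(1/3) + 2*(-1/5)) = -3*(4/3 - 2/5) = -3*14/15 = -14/5 ≈ -2.8000)
Q(O) = -13
w(D) = 3 - sqrt(-14/5 + D) (w(D) = 3 - sqrt(D - 14/5) = 3 - sqrt(-14/5 + D))
a = 1690 + 104*I*sqrt(5)/5 (a = -13*((3 - sqrt(-70 + 25*(-10))/5) - 133) = -13*((3 - sqrt(-70 - 250)/5) - 133) = -13*((3 - 8*I*sqrt(5)/5) - 133) = -13*(-130 - 8*I*sqrt(5)/5) = 1690 + 104*I*sqrt(5)/5 ≈ 1690.0 + 46.51*I)
1/a = 1/(1690 + 104*I*sqrt(5)/5)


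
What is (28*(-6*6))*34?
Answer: -34272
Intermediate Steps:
(28*(-6*6))*34 = (28*(-36))*34 = -1008*34 = -34272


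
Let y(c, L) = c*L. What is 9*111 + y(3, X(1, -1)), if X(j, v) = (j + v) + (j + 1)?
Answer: 1005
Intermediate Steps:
X(j, v) = 1 + v + 2*j (X(j, v) = (j + v) + (1 + j) = 1 + v + 2*j)
y(c, L) = L*c
9*111 + y(3, X(1, -1)) = 9*111 + (1 - 1 + 2*1)*3 = 999 + (1 - 1 + 2)*3 = 999 + 2*3 = 999 + 6 = 1005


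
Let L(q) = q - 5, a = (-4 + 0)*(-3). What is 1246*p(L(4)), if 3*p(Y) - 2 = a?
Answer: 17444/3 ≈ 5814.7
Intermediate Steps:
a = 12 (a = -4*(-3) = 12)
L(q) = -5 + q
p(Y) = 14/3 (p(Y) = ⅔ + (⅓)*12 = ⅔ + 4 = 14/3)
1246*p(L(4)) = 1246*(14/3) = 17444/3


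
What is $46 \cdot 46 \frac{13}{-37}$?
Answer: $- \frac{27508}{37} \approx -743.46$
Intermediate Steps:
$46 \cdot 46 \frac{13}{-37} = 2116 \cdot 13 \left(- \frac{1}{37}\right) = 2116 \left(- \frac{13}{37}\right) = - \frac{27508}{37}$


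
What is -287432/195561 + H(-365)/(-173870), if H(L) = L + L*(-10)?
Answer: -10123643945/6800438214 ≈ -1.4887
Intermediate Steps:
H(L) = -9*L (H(L) = L - 10*L = -9*L)
-287432/195561 + H(-365)/(-173870) = -287432/195561 - 9*(-365)/(-173870) = -287432*1/195561 + 3285*(-1/173870) = -287432/195561 - 657/34774 = -10123643945/6800438214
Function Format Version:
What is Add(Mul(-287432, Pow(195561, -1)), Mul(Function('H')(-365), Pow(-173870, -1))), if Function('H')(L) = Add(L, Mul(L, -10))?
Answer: Rational(-10123643945, 6800438214) ≈ -1.4887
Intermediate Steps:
Function('H')(L) = Mul(-9, L) (Function('H')(L) = Add(L, Mul(-10, L)) = Mul(-9, L))
Add(Mul(-287432, Pow(195561, -1)), Mul(Function('H')(-365), Pow(-173870, -1))) = Add(Mul(-287432, Pow(195561, -1)), Mul(Mul(-9, -365), Pow(-173870, -1))) = Add(Mul(-287432, Rational(1, 195561)), Mul(3285, Rational(-1, 173870))) = Add(Rational(-287432, 195561), Rational(-657, 34774)) = Rational(-10123643945, 6800438214)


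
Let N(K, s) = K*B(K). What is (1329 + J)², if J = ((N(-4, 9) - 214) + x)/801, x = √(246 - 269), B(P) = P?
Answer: (1064331 + I*√23)²/641601 ≈ 1.7656e+6 + 15.911*I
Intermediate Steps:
N(K, s) = K² (N(K, s) = K*K = K²)
x = I*√23 (x = √(-23) = I*√23 ≈ 4.7958*I)
J = -22/89 + I*√23/801 (J = (((-4)² - 214) + I*√23)/801 = ((16 - 214) + I*√23)*(1/801) = (-198 + I*√23)*(1/801) = -22/89 + I*√23/801 ≈ -0.24719 + 0.0059873*I)
(1329 + J)² = (1329 + (-22/89 + I*√23/801))² = (118259/89 + I*√23/801)²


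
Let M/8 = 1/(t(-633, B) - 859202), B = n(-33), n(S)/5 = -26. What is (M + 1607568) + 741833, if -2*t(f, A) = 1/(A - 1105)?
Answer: 4985966791495779/2122228939 ≈ 2.3494e+6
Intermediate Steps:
n(S) = -130 (n(S) = 5*(-26) = -130)
B = -130
t(f, A) = -1/(2*(-1105 + A)) (t(f, A) = -1/(2*(A - 1105)) = -1/(2*(-1105 + A)))
M = -19760/2122228939 (M = 8/(-1/(-2210 + 2*(-130)) - 859202) = 8/(-1/(-2210 - 260) - 859202) = 8/(-1/(-2470) - 859202) = 8/(-1*(-1/2470) - 859202) = 8/(1/2470 - 859202) = 8/(-2122228939/2470) = 8*(-2470/2122228939) = -19760/2122228939 ≈ -9.3110e-6)
(M + 1607568) + 741833 = (-19760/2122228939 + 1607568) + 741833 = 3411627330990592/2122228939 + 741833 = 4985966791495779/2122228939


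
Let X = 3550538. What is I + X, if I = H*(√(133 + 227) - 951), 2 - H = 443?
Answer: 3969929 - 2646*√10 ≈ 3.9616e+6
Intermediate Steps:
H = -441 (H = 2 - 1*443 = 2 - 443 = -441)
I = 419391 - 2646*√10 (I = -441*(√(133 + 227) - 951) = -441*(√360 - 951) = -441*(6*√10 - 951) = -441*(-951 + 6*√10) = 419391 - 2646*√10 ≈ 4.1102e+5)
I + X = (419391 - 2646*√10) + 3550538 = 3969929 - 2646*√10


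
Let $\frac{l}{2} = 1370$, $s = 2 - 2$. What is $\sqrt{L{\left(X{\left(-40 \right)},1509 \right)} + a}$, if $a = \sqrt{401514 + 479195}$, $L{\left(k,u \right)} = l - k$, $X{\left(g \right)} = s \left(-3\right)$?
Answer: $\sqrt{2740 + \sqrt{880709}} \approx 60.65$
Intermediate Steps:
$s = 0$ ($s = 2 - 2 = 0$)
$l = 2740$ ($l = 2 \cdot 1370 = 2740$)
$X{\left(g \right)} = 0$ ($X{\left(g \right)} = 0 \left(-3\right) = 0$)
$L{\left(k,u \right)} = 2740 - k$
$a = \sqrt{880709} \approx 938.46$
$\sqrt{L{\left(X{\left(-40 \right)},1509 \right)} + a} = \sqrt{\left(2740 - 0\right) + \sqrt{880709}} = \sqrt{\left(2740 + 0\right) + \sqrt{880709}} = \sqrt{2740 + \sqrt{880709}}$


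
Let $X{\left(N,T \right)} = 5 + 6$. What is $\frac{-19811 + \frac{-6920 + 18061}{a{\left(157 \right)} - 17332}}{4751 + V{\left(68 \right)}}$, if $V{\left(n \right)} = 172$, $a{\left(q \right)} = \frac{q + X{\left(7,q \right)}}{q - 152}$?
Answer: $- \frac{1713548717}{425800116} \approx -4.0243$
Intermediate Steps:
$X{\left(N,T \right)} = 11$
$a{\left(q \right)} = \frac{11 + q}{-152 + q}$ ($a{\left(q \right)} = \frac{q + 11}{q - 152} = \frac{11 + q}{-152 + q}$)
$\frac{-19811 + \frac{-6920 + 18061}{a{\left(157 \right)} - 17332}}{4751 + V{\left(68 \right)}} = \frac{-19811 + \frac{-6920 + 18061}{\frac{11 + 157}{-152 + 157} - 17332}}{4751 + 172} = \frac{-19811 + \frac{11141}{\frac{1}{5} \cdot 168 - 17332}}{4923} = \left(-19811 + \frac{11141}{\frac{1}{5} \cdot 168 - 17332}\right) \frac{1}{4923} = \left(-19811 + \frac{11141}{\frac{168}{5} - 17332}\right) \frac{1}{4923} = \left(-19811 + \frac{11141}{- \frac{86492}{5}}\right) \frac{1}{4923} = \left(-19811 + 11141 \left(- \frac{5}{86492}\right)\right) \frac{1}{4923} = \left(-19811 - \frac{55705}{86492}\right) \frac{1}{4923} = \left(- \frac{1713548717}{86492}\right) \frac{1}{4923} = - \frac{1713548717}{425800116}$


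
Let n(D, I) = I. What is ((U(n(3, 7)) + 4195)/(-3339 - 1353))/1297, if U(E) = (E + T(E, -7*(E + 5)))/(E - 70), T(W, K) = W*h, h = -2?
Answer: -9439/13692429 ≈ -0.00068936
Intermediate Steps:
T(W, K) = -2*W (T(W, K) = W*(-2) = -2*W)
U(E) = -E/(-70 + E) (U(E) = (E - 2*E)/(E - 70) = (-E)/(-70 + E) = -E/(-70 + E))
((U(n(3, 7)) + 4195)/(-3339 - 1353))/1297 = ((-1*7/(-70 + 7) + 4195)/(-3339 - 1353))/1297 = ((-1*7/(-63) + 4195)/(-4692))*(1/1297) = ((-1*7*(-1/63) + 4195)*(-1/4692))*(1/1297) = ((⅑ + 4195)*(-1/4692))*(1/1297) = ((37756/9)*(-1/4692))*(1/1297) = -9439/10557*1/1297 = -9439/13692429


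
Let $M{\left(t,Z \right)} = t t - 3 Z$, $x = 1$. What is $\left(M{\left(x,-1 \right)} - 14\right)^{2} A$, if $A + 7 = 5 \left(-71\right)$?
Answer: $-36200$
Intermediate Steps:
$A = -362$ ($A = -7 + 5 \left(-71\right) = -7 - 355 = -362$)
$M{\left(t,Z \right)} = t^{2} - 3 Z$
$\left(M{\left(x,-1 \right)} - 14\right)^{2} A = \left(\left(1^{2} - -3\right) - 14\right)^{2} \left(-362\right) = \left(\left(1 + 3\right) - 14\right)^{2} \left(-362\right) = \left(4 - 14\right)^{2} \left(-362\right) = \left(-10\right)^{2} \left(-362\right) = 100 \left(-362\right) = -36200$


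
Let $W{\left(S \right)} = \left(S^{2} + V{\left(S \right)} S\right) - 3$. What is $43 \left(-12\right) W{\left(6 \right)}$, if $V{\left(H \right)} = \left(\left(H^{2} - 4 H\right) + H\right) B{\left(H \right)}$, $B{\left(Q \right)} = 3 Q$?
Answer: $-1020132$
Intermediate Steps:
$V{\left(H \right)} = 3 H \left(H^{2} - 3 H\right)$ ($V{\left(H \right)} = \left(\left(H^{2} - 4 H\right) + H\right) 3 H = \left(H^{2} - 3 H\right) 3 H = 3 H \left(H^{2} - 3 H\right)$)
$W{\left(S \right)} = -3 + S^{2} + 3 S^{3} \left(-3 + S\right)$ ($W{\left(S \right)} = \left(S^{2} + 3 S^{2} \left(-3 + S\right) S\right) - 3 = \left(S^{2} + 3 S^{3} \left(-3 + S\right)\right) - 3 = -3 + S^{2} + 3 S^{3} \left(-3 + S\right)$)
$43 \left(-12\right) W{\left(6 \right)} = 43 \left(-12\right) \left(-3 + 6^{2} + 3 \cdot 6^{3} \left(-3 + 6\right)\right) = - 516 \left(-3 + 36 + 3 \cdot 216 \cdot 3\right) = - 516 \left(-3 + 36 + 1944\right) = \left(-516\right) 1977 = -1020132$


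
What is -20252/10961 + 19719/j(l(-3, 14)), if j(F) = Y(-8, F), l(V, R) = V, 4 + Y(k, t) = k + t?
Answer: -72147913/54805 ≈ -1316.4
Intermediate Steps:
Y(k, t) = -4 + k + t (Y(k, t) = -4 + (k + t) = -4 + k + t)
j(F) = -12 + F (j(F) = -4 - 8 + F = -12 + F)
-20252/10961 + 19719/j(l(-3, 14)) = -20252/10961 + 19719/(-12 - 3) = -20252*1/10961 + 19719/(-15) = -20252/10961 + 19719*(-1/15) = -20252/10961 - 6573/5 = -72147913/54805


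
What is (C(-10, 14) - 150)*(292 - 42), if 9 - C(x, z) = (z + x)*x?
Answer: -25250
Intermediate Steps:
C(x, z) = 9 - x*(x + z) (C(x, z) = 9 - (z + x)*x = 9 - (x + z)*x = 9 - x*(x + z))
(C(-10, 14) - 150)*(292 - 42) = ((9 - 1*(-10)**2 - 1*(-10)*14) - 150)*(292 - 42) = ((9 - 1*100 + 140) - 150)*250 = ((9 - 100 + 140) - 150)*250 = (49 - 150)*250 = -101*250 = -25250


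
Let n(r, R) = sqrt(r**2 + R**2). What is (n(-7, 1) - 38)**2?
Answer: 1494 - 380*sqrt(2) ≈ 956.60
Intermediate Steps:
n(r, R) = sqrt(R**2 + r**2)
(n(-7, 1) - 38)**2 = (sqrt(1**2 + (-7)**2) - 38)**2 = (sqrt(1 + 49) - 38)**2 = (sqrt(50) - 38)**2 = (5*sqrt(2) - 38)**2 = (-38 + 5*sqrt(2))**2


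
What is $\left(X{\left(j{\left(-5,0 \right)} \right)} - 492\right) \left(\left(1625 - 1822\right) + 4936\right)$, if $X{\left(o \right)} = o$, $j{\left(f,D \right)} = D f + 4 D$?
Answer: $-2331588$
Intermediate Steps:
$j{\left(f,D \right)} = 4 D + D f$
$\left(X{\left(j{\left(-5,0 \right)} \right)} - 492\right) \left(\left(1625 - 1822\right) + 4936\right) = \left(0 \left(4 - 5\right) - 492\right) \left(\left(1625 - 1822\right) + 4936\right) = \left(0 \left(-1\right) - 492\right) \left(\left(1625 - 1822\right) + 4936\right) = \left(0 - 492\right) \left(-197 + 4936\right) = \left(-492\right) 4739 = -2331588$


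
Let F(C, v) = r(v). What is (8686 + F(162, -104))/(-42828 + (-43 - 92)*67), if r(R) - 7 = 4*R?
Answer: -2759/17291 ≈ -0.15956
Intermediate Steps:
r(R) = 7 + 4*R
F(C, v) = 7 + 4*v
(8686 + F(162, -104))/(-42828 + (-43 - 92)*67) = (8686 + (7 + 4*(-104)))/(-42828 + (-43 - 92)*67) = (8686 + (7 - 416))/(-42828 - 135*67) = (8686 - 409)/(-42828 - 9045) = 8277/(-51873) = 8277*(-1/51873) = -2759/17291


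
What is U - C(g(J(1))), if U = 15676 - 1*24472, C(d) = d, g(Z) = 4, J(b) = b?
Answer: -8800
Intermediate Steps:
U = -8796 (U = 15676 - 24472 = -8796)
U - C(g(J(1))) = -8796 - 1*4 = -8796 - 4 = -8800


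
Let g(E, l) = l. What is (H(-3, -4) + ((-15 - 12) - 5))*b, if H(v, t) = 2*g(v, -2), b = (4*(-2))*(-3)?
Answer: -864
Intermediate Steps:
b = 24 (b = -8*(-3) = 24)
H(v, t) = -4 (H(v, t) = 2*(-2) = -4)
(H(-3, -4) + ((-15 - 12) - 5))*b = (-4 + ((-15 - 12) - 5))*24 = (-4 + (-27 - 5))*24 = (-4 - 32)*24 = -36*24 = -864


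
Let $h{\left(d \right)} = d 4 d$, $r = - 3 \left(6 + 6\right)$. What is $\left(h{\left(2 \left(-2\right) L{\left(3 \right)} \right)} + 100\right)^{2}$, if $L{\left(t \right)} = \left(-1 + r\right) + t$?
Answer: $5488439056$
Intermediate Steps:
$r = -36$ ($r = \left(-3\right) 12 = -36$)
$L{\left(t \right)} = -37 + t$ ($L{\left(t \right)} = \left(-1 - 36\right) + t = -37 + t$)
$h{\left(d \right)} = 4 d^{2}$ ($h{\left(d \right)} = 4 d d = 4 d^{2}$)
$\left(h{\left(2 \left(-2\right) L{\left(3 \right)} \right)} + 100\right)^{2} = \left(4 \left(2 \left(-2\right) \left(-37 + 3\right)\right)^{2} + 100\right)^{2} = \left(4 \left(\left(-4\right) \left(-34\right)\right)^{2} + 100\right)^{2} = \left(4 \cdot 136^{2} + 100\right)^{2} = \left(4 \cdot 18496 + 100\right)^{2} = \left(73984 + 100\right)^{2} = 74084^{2} = 5488439056$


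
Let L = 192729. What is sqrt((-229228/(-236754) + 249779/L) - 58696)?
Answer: I*sqrt(377168599284223313478247)/2534964537 ≈ 242.27*I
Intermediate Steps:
sqrt((-229228/(-236754) + 249779/L) - 58696) = sqrt((-229228/(-236754) + 249779/192729) - 58696) = sqrt((-229228*(-1/236754) + 249779*(1/192729)) - 58696) = sqrt((114614/118377 + 249779/192729) - 58696) = sqrt(17219176763/7604893611 - 58696) = sqrt(-446359616214493/7604893611) = I*sqrt(377168599284223313478247)/2534964537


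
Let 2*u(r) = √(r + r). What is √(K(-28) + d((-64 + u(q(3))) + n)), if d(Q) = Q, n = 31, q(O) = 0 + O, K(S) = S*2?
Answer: √(-356 + 2*√6)/2 ≈ 9.3689*I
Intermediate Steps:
K(S) = 2*S
q(O) = O
u(r) = √2*√r/2 (u(r) = √(r + r)/2 = √(2*r)/2 = (√2*√r)/2 = √2*√r/2)
√(K(-28) + d((-64 + u(q(3))) + n)) = √(2*(-28) + ((-64 + √2*√3/2) + 31)) = √(-56 + ((-64 + √6/2) + 31)) = √(-56 + (-33 + √6/2)) = √(-89 + √6/2)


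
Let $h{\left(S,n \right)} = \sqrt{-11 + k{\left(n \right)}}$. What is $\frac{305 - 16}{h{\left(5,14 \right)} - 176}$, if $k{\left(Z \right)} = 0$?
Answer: $- \frac{4624}{2817} - \frac{289 i \sqrt{11}}{30987} \approx -1.6415 - 0.030932 i$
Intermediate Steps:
$h{\left(S,n \right)} = i \sqrt{11}$ ($h{\left(S,n \right)} = \sqrt{-11 + 0} = \sqrt{-11} = i \sqrt{11}$)
$\frac{305 - 16}{h{\left(5,14 \right)} - 176} = \frac{305 - 16}{i \sqrt{11} - 176} = \frac{289}{-176 + i \sqrt{11}}$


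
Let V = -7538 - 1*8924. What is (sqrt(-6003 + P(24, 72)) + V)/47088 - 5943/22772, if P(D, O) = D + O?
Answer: -81839581/134035992 + I*sqrt(5907)/47088 ≈ -0.61058 + 0.0016322*I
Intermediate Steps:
V = -16462 (V = -7538 - 8924 = -16462)
(sqrt(-6003 + P(24, 72)) + V)/47088 - 5943/22772 = (sqrt(-6003 + (24 + 72)) - 16462)/47088 - 5943/22772 = (sqrt(-6003 + 96) - 16462)*(1/47088) - 5943*1/22772 = (sqrt(-5907) - 16462)*(1/47088) - 5943/22772 = (I*sqrt(5907) - 16462)*(1/47088) - 5943/22772 = (-16462 + I*sqrt(5907))*(1/47088) - 5943/22772 = (-8231/23544 + I*sqrt(5907)/47088) - 5943/22772 = -81839581/134035992 + I*sqrt(5907)/47088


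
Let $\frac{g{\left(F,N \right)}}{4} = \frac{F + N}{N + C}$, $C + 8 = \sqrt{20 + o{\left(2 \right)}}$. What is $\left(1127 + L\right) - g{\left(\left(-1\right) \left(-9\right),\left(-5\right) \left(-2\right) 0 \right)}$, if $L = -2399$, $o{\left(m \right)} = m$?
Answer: $- \frac{8856}{7} + \frac{6 \sqrt{22}}{7} \approx -1261.1$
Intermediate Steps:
$C = -8 + \sqrt{22}$ ($C = -8 + \sqrt{20 + 2} = -8 + \sqrt{22} \approx -3.3096$)
$g{\left(F,N \right)} = \frac{4 \left(F + N\right)}{-8 + N + \sqrt{22}}$ ($g{\left(F,N \right)} = 4 \frac{F + N}{N - \left(8 - \sqrt{22}\right)} = 4 \frac{F + N}{-8 + N + \sqrt{22}} = \frac{4 \left(F + N\right)}{-8 + N + \sqrt{22}}$)
$\left(1127 + L\right) - g{\left(\left(-1\right) \left(-9\right),\left(-5\right) \left(-2\right) 0 \right)} = \left(1127 - 2399\right) - \frac{4 \left(\left(-1\right) \left(-9\right) + \left(-5\right) \left(-2\right) 0\right)}{-8 + \left(-5\right) \left(-2\right) 0 + \sqrt{22}} = -1272 - \frac{4 \left(9 + 10 \cdot 0\right)}{-8 + 10 \cdot 0 + \sqrt{22}} = -1272 - \frac{4 \left(9 + 0\right)}{-8 + 0 + \sqrt{22}} = -1272 - 4 \frac{1}{-8 + \sqrt{22}} \cdot 9 = -1272 - \frac{36}{-8 + \sqrt{22}}$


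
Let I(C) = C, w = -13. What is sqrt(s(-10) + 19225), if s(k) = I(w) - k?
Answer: sqrt(19222) ≈ 138.64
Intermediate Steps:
s(k) = -13 - k
sqrt(s(-10) + 19225) = sqrt((-13 - 1*(-10)) + 19225) = sqrt((-13 + 10) + 19225) = sqrt(-3 + 19225) = sqrt(19222)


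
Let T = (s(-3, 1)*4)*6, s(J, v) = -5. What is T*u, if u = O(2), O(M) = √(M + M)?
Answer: -240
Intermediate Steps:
O(M) = √2*√M (O(M) = √(2*M) = √2*√M)
T = -120 (T = -5*4*6 = -20*6 = -120)
u = 2 (u = √2*√2 = 2)
T*u = -120*2 = -240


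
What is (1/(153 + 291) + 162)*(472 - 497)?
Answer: -1798225/444 ≈ -4050.1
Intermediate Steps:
(1/(153 + 291) + 162)*(472 - 497) = (1/444 + 162)*(-25) = (71929/444)*(-25) = -1798225/444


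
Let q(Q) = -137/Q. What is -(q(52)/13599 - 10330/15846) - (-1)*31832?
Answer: 59449956529133/1867577868 ≈ 31833.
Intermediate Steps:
-(q(52)/13599 - 10330/15846) - (-1)*31832 = -(-137/52/13599 - 10330/15846) - (-1)*31832 = -(-137*1/52*(1/13599) - 10330*1/15846) - 1*(-31832) = -(-137/52*1/13599 - 5165/7923) + 31832 = -(-137/707148 - 5165/7923) + 31832 = -1*(-1217834957/1867577868) + 31832 = 1217834957/1867577868 + 31832 = 59449956529133/1867577868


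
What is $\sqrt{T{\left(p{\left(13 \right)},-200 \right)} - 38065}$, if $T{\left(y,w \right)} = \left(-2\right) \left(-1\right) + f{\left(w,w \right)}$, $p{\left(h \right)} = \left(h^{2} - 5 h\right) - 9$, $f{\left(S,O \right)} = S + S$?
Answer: $i \sqrt{38463} \approx 196.12 i$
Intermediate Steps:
$f{\left(S,O \right)} = 2 S$
$p{\left(h \right)} = -9 + h^{2} - 5 h$
$T{\left(y,w \right)} = 2 + 2 w$ ($T{\left(y,w \right)} = \left(-2\right) \left(-1\right) + 2 w = 2 + 2 w$)
$\sqrt{T{\left(p{\left(13 \right)},-200 \right)} - 38065} = \sqrt{\left(2 + 2 \left(-200\right)\right) - 38065} = \sqrt{\left(2 - 400\right) - 38065} = \sqrt{-398 - 38065} = \sqrt{-38463} = i \sqrt{38463}$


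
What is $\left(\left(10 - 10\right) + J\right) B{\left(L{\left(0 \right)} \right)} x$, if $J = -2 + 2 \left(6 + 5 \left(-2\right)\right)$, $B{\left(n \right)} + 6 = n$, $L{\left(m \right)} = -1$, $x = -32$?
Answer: $-2240$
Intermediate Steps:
$B{\left(n \right)} = -6 + n$
$J = -10$ ($J = -2 + 2 \left(6 - 10\right) = -2 + 2 \left(-4\right) = -2 - 8 = -10$)
$\left(\left(10 - 10\right) + J\right) B{\left(L{\left(0 \right)} \right)} x = \left(\left(10 - 10\right) - 10\right) \left(-6 - 1\right) \left(-32\right) = \left(0 - 10\right) \left(-7\right) \left(-32\right) = \left(-10\right) \left(-7\right) \left(-32\right) = 70 \left(-32\right) = -2240$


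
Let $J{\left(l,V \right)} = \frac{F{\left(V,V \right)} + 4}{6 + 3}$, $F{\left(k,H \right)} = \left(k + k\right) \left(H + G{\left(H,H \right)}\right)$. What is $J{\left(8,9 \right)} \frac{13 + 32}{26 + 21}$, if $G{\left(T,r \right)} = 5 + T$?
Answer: $\frac{2090}{47} \approx 44.468$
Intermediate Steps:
$F{\left(k,H \right)} = 2 k \left(5 + 2 H\right)$ ($F{\left(k,H \right)} = \left(k + k\right) \left(H + \left(5 + H\right)\right) = 2 k \left(5 + 2 H\right)$)
$J{\left(l,V \right)} = \frac{4}{9} + \frac{2 V \left(5 + 2 V\right)}{9}$ ($J{\left(l,V \right)} = \frac{2 V \left(5 + 2 V\right) + 4}{6 + 3} = \frac{4 + 2 V \left(5 + 2 V\right)}{9} = \left(4 + 2 V \left(5 + 2 V\right)\right) \frac{1}{9} = \frac{4}{9} + \frac{2 V \left(5 + 2 V\right)}{9}$)
$J{\left(8,9 \right)} \frac{13 + 32}{26 + 21} = \left(\frac{4}{9} + \frac{2}{9} \cdot 9 \left(5 + 2 \cdot 9\right)\right) \frac{13 + 32}{26 + 21} = \left(\frac{4}{9} + \frac{2}{9} \cdot 9 \left(5 + 18\right)\right) \frac{45}{47} = \left(\frac{4}{9} + \frac{2}{9} \cdot 9 \cdot 23\right) 45 \cdot \frac{1}{47} = \left(\frac{4}{9} + 46\right) \frac{45}{47} = \frac{418}{9} \cdot \frac{45}{47} = \frac{2090}{47}$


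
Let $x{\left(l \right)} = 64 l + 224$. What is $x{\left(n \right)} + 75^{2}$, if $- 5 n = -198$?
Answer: $\frac{41917}{5} \approx 8383.4$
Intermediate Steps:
$n = \frac{198}{5}$ ($n = \left(- \frac{1}{5}\right) \left(-198\right) = \frac{198}{5} \approx 39.6$)
$x{\left(l \right)} = 224 + 64 l$
$x{\left(n \right)} + 75^{2} = \left(224 + 64 \cdot \frac{198}{5}\right) + 75^{2} = \left(224 + \frac{12672}{5}\right) + 5625 = \frac{13792}{5} + 5625 = \frac{41917}{5}$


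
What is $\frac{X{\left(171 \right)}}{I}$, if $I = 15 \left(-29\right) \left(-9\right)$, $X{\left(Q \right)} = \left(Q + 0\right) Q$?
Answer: $\frac{1083}{145} \approx 7.469$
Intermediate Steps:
$X{\left(Q \right)} = Q^{2}$ ($X{\left(Q \right)} = Q Q = Q^{2}$)
$I = 3915$ ($I = \left(-435\right) \left(-9\right) = 3915$)
$\frac{X{\left(171 \right)}}{I} = \frac{171^{2}}{3915} = 29241 \cdot \frac{1}{3915} = \frac{1083}{145}$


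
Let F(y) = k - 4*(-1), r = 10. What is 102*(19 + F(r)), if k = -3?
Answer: 2040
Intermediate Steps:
F(y) = 1 (F(y) = -3 - 4*(-1) = -3 + 4 = 1)
102*(19 + F(r)) = 102*(19 + 1) = 102*20 = 2040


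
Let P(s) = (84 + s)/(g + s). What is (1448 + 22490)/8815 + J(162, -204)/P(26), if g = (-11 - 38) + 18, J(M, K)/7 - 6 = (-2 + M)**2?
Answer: -789745797/96965 ≈ -8144.6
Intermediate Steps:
J(M, K) = 42 + 7*(-2 + M)**2
g = -31 (g = -49 + 18 = -31)
P(s) = (84 + s)/(-31 + s)
(1448 + 22490)/8815 + J(162, -204)/P(26) = (1448 + 22490)/8815 + (42 + 7*(-2 + 162)**2)/(((84 + 26)/(-31 + 26))) = 23938*(1/8815) + (42 + 7*160**2)/((110/(-5))) = 23938/8815 + (42 + 7*25600)/((-1/5*110)) = 23938/8815 + (42 + 179200)/(-22) = 23938/8815 + 179242*(-1/22) = 23938/8815 - 89621/11 = -789745797/96965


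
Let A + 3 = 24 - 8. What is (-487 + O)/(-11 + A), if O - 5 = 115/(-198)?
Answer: -95551/396 ≈ -241.29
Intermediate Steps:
A = 13 (A = -3 + (24 - 8) = -3 + 16 = 13)
O = 875/198 (O = 5 + 115/(-198) = 5 + 115*(-1/198) = 5 - 115/198 = 875/198 ≈ 4.4192)
(-487 + O)/(-11 + A) = (-487 + 875/198)/(-11 + 13) = -95551/198/2 = -95551/198*1/2 = -95551/396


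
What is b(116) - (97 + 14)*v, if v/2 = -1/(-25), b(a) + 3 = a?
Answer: 2603/25 ≈ 104.12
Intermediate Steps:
b(a) = -3 + a
v = 2/25 (v = 2*(-1/(-25)) = 2*(-1*(-1/25)) = 2*(1/25) = 2/25 ≈ 0.080000)
b(116) - (97 + 14)*v = (-3 + 116) - (97 + 14)*2/25 = 113 - 111*2/25 = 113 - 1*222/25 = 113 - 222/25 = 2603/25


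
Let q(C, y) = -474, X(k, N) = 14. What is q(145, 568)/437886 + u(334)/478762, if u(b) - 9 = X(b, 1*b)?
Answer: -36143635/34940529522 ≈ -0.0010344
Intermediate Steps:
u(b) = 23 (u(b) = 9 + 14 = 23)
q(145, 568)/437886 + u(334)/478762 = -474/437886 + 23/478762 = -474*1/437886 + 23*(1/478762) = -79/72981 + 23/478762 = -36143635/34940529522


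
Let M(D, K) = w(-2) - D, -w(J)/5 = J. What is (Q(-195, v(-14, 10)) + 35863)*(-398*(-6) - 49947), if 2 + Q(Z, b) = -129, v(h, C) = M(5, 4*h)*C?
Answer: -1699378188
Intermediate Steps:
w(J) = -5*J
M(D, K) = 10 - D (M(D, K) = -5*(-2) - D = 10 - D)
v(h, C) = 5*C (v(h, C) = (10 - 1*5)*C = (10 - 5)*C = 5*C)
Q(Z, b) = -131 (Q(Z, b) = -2 - 129 = -131)
(Q(-195, v(-14, 10)) + 35863)*(-398*(-6) - 49947) = (-131 + 35863)*(-398*(-6) - 49947) = 35732*(2388 - 49947) = 35732*(-47559) = -1699378188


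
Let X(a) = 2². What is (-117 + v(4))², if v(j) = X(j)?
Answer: 12769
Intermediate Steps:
X(a) = 4
v(j) = 4
(-117 + v(4))² = (-117 + 4)² = (-113)² = 12769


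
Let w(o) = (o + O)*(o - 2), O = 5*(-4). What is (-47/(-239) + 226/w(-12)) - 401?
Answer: -21430401/53536 ≈ -400.30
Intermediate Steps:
O = -20
w(o) = (-20 + o)*(-2 + o) (w(o) = (o - 20)*(o - 2) = (-20 + o)*(-2 + o))
(-47/(-239) + 226/w(-12)) - 401 = (-47/(-239) + 226/(40 + (-12)² - 22*(-12))) - 401 = (-47*(-1/239) + 226/(40 + 144 + 264)) - 401 = (47/239 + 226/448) - 401 = (47/239 + 226*(1/448)) - 401 = (47/239 + 113/224) - 401 = 37535/53536 - 401 = -21430401/53536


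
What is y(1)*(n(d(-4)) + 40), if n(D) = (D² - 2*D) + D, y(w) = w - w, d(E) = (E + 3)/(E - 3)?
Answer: 0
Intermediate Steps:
d(E) = (3 + E)/(-3 + E)
y(w) = 0
n(D) = D² - D
y(1)*(n(d(-4)) + 40) = 0*(((3 - 4)/(-3 - 4))*(-1 + (3 - 4)/(-3 - 4)) + 40) = 0*((-1/(-7))*(-1 - 1/(-7)) + 40) = 0*((-⅐*(-1))*(-1 - ⅐*(-1)) + 40) = 0*((-1 + ⅐)/7 + 40) = 0*((⅐)*(-6/7) + 40) = 0*(-6/49 + 40) = 0*(1954/49) = 0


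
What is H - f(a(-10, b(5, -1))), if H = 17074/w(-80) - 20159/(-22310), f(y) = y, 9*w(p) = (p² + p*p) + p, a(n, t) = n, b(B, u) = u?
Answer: 108709049/4729720 ≈ 22.984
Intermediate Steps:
w(p) = p/9 + 2*p²/9 (w(p) = ((p² + p*p) + p)/9 = ((p² + p²) + p)/9 = (2*p² + p)/9 = (p + 2*p²)/9 = p/9 + 2*p²/9)
H = 61411849/4729720 (H = 17074/(((⅑)*(-80)*(1 + 2*(-80)))) - 20159/(-22310) = 17074/(((⅑)*(-80)*(1 - 160))) - 20159*(-1/22310) = 17074/(((⅑)*(-80)*(-159))) + 20159/22310 = 17074/(4240/3) + 20159/22310 = 17074*(3/4240) + 20159/22310 = 25611/2120 + 20159/22310 = 61411849/4729720 ≈ 12.984)
H - f(a(-10, b(5, -1))) = 61411849/4729720 - 1*(-10) = 61411849/4729720 + 10 = 108709049/4729720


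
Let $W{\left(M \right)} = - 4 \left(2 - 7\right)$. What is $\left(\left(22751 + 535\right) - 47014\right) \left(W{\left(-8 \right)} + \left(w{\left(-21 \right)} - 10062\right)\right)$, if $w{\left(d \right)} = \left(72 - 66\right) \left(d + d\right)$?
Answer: $244256032$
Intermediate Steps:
$w{\left(d \right)} = 12 d$ ($w{\left(d \right)} = 6 \cdot 2 d = 12 d$)
$W{\left(M \right)} = 20$ ($W{\left(M \right)} = \left(-4\right) \left(-5\right) = 20$)
$\left(\left(22751 + 535\right) - 47014\right) \left(W{\left(-8 \right)} + \left(w{\left(-21 \right)} - 10062\right)\right) = \left(\left(22751 + 535\right) - 47014\right) \left(20 + \left(12 \left(-21\right) - 10062\right)\right) = \left(23286 - 47014\right) \left(20 - 10314\right) = - 23728 \left(20 - 10314\right) = \left(-23728\right) \left(-10294\right) = 244256032$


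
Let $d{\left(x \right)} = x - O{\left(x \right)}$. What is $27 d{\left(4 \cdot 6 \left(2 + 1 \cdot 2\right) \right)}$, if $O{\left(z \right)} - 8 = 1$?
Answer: $2349$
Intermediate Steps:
$O{\left(z \right)} = 9$ ($O{\left(z \right)} = 8 + 1 = 9$)
$d{\left(x \right)} = -9 + x$ ($d{\left(x \right)} = x - 9 = -9 + x$)
$27 d{\left(4 \cdot 6 \left(2 + 1 \cdot 2\right) \right)} = 27 \left(-9 + 4 \cdot 6 \left(2 + 1 \cdot 2\right)\right) = 27 \left(-9 + 24 \left(2 + 2\right)\right) = 27 \left(-9 + 24 \cdot 4\right) = 27 \left(-9 + 96\right) = 27 \cdot 87 = 2349$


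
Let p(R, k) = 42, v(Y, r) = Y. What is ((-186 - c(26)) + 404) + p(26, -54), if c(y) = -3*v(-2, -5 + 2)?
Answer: 254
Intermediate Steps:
c(y) = 6 (c(y) = -3*(-2) = 6)
((-186 - c(26)) + 404) + p(26, -54) = ((-186 - 1*6) + 404) + 42 = ((-186 - 6) + 404) + 42 = (-192 + 404) + 42 = 212 + 42 = 254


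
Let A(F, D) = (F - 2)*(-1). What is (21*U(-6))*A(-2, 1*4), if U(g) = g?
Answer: -504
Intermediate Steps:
A(F, D) = 2 - F (A(F, D) = (-2 + F)*(-1) = 2 - F)
(21*U(-6))*A(-2, 1*4) = (21*(-6))*(2 - 1*(-2)) = -126*(2 + 2) = -126*4 = -504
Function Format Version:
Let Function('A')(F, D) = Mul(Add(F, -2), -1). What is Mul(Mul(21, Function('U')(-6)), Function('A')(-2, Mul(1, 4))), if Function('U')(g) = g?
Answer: -504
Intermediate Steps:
Function('A')(F, D) = Add(2, Mul(-1, F)) (Function('A')(F, D) = Mul(Add(-2, F), -1) = Add(2, Mul(-1, F)))
Mul(Mul(21, Function('U')(-6)), Function('A')(-2, Mul(1, 4))) = Mul(Mul(21, -6), Add(2, Mul(-1, -2))) = Mul(-126, Add(2, 2)) = Mul(-126, 4) = -504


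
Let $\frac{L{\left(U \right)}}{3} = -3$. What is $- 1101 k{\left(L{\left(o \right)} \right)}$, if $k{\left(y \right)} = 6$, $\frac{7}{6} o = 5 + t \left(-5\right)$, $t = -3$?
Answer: $-6606$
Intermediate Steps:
$o = \frac{120}{7}$ ($o = \frac{6 \left(5 - -15\right)}{7} = \frac{6 \left(5 + 15\right)}{7} = \frac{6}{7} \cdot 20 = \frac{120}{7} \approx 17.143$)
$L{\left(U \right)} = -9$ ($L{\left(U \right)} = 3 \left(-3\right) = -9$)
$- 1101 k{\left(L{\left(o \right)} \right)} = \left(-1101\right) 6 = -6606$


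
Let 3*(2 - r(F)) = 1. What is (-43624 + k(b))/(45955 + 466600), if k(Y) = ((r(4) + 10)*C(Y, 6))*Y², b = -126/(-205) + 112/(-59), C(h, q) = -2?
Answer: -3832402249424/44988702725325 ≈ -0.085186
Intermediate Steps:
r(F) = 5/3 (r(F) = 2 - ⅓*1 = 2 - ⅓ = 5/3)
b = -15526/12095 (b = -126*(-1/205) + 112*(-1/59) = 126/205 - 112/59 = -15526/12095 ≈ -1.2837)
k(Y) = -70*Y²/3 (k(Y) = ((5/3 + 10)*(-2))*Y² = ((35/3)*(-2))*Y² = -70*Y²/3)
(-43624 + k(b))/(45955 + 466600) = (-43624 - 70*(-15526/12095)²/3)/(45955 + 466600) = (-43624 - 70/3*241056676/146289025)/512555 = (-43624 - 3374793464/87773415)*(1/512555) = -3832402249424/87773415*1/512555 = -3832402249424/44988702725325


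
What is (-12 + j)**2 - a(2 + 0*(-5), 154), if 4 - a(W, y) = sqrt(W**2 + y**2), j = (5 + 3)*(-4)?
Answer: 1932 + 2*sqrt(5930) ≈ 2086.0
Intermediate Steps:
j = -32 (j = 8*(-4) = -32)
a(W, y) = 4 - sqrt(W**2 + y**2)
(-12 + j)**2 - a(2 + 0*(-5), 154) = (-12 - 32)**2 - (4 - sqrt((2 + 0*(-5))**2 + 154**2)) = (-44)**2 - (4 - sqrt((2 + 0)**2 + 23716)) = 1936 - (4 - sqrt(2**2 + 23716)) = 1936 - (4 - sqrt(4 + 23716)) = 1936 - (4 - sqrt(23720)) = 1936 - (4 - 2*sqrt(5930)) = 1936 + (-4 + 2*sqrt(5930)) = 1932 + 2*sqrt(5930)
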